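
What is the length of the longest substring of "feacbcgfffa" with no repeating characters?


Input: "feacbcgfffa"
Sliding window (track last position of each char):
  Position 0 ('f'): window [0,0] length 1 -- new best
  Position 1 ('e'): window [0,1] length 2 -- new best
  Position 2 ('a'): window [0,2] length 3 -- new best
  Position 3 ('c'): window [0,3] length 4 -- new best
  Position 4 ('b'): window [0,4] length 5 -- new best
  Position 5 ('c'): repeat (last at 3), move window start to 4
  Position 5 ('c'): window [4,5] length 2
  Position 6 ('g'): window [4,6] length 3
  Position 7 ('f'): window [4,7] length 4
  Position 8 ('f'): repeat (last at 7), move window start to 8
  Position 8 ('f'): window [8,8] length 1
  Position 9 ('f'): repeat (last at 8), move window start to 9
  Position 9 ('f'): window [9,9] length 1
  Position 10 ('a'): window [9,10] length 2
Longest substring with no repeats: "feacb" with length 5

5


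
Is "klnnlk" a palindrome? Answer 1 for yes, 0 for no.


Input: klnnlk
Reversed: klnnlk
  Compare pos 0 ('k') with pos 5 ('k'): match
  Compare pos 1 ('l') with pos 4 ('l'): match
  Compare pos 2 ('n') with pos 3 ('n'): match
Result: palindrome

1


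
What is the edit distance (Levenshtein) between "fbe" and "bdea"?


Computing edit distance: "fbe" -> "bdea"
DP table:
           b    d    e    a
      0    1    2    3    4
  f   1    1    2    3    4
  b   2    1    2    3    4
  e   3    2    2    2    3
Edit distance = dp[3][4] = 3

3


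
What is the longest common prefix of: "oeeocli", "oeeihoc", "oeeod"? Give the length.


Words: oeeocli, oeeihoc, oeeod
  Position 0: all 'o' => match
  Position 1: all 'e' => match
  Position 2: all 'e' => match
  Position 3: ('o', 'i', 'o') => mismatch, stop
LCP = "oee" (length 3)

3


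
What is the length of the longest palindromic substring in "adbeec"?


Input: "adbeec"
Checking substrings for palindromes:
  [3:5] "ee" (len 2) => palindrome
Longest palindromic substring: "ee" with length 2

2


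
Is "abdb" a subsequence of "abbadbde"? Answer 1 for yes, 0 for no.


Check if "abdb" is a subsequence of "abbadbde"
Greedy scan:
  Position 0 ('a'): matches sub[0] = 'a'
  Position 1 ('b'): matches sub[1] = 'b'
  Position 2 ('b'): no match needed
  Position 3 ('a'): no match needed
  Position 4 ('d'): matches sub[2] = 'd'
  Position 5 ('b'): matches sub[3] = 'b'
  Position 6 ('d'): no match needed
  Position 7 ('e'): no match needed
All 4 characters matched => is a subsequence

1


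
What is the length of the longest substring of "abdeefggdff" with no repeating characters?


Input: "abdeefggdff"
Sliding window (track last position of each char):
  Position 0 ('a'): window [0,0] length 1 -- new best
  Position 1 ('b'): window [0,1] length 2 -- new best
  Position 2 ('d'): window [0,2] length 3 -- new best
  Position 3 ('e'): window [0,3] length 4 -- new best
  Position 4 ('e'): repeat (last at 3), move window start to 4
  Position 4 ('e'): window [4,4] length 1
  Position 5 ('f'): window [4,5] length 2
  Position 6 ('g'): window [4,6] length 3
  Position 7 ('g'): repeat (last at 6), move window start to 7
  Position 7 ('g'): window [7,7] length 1
  Position 8 ('d'): window [7,8] length 2
  Position 9 ('f'): window [7,9] length 3
  Position 10 ('f'): repeat (last at 9), move window start to 10
  Position 10 ('f'): window [10,10] length 1
Longest substring with no repeats: "abde" with length 4

4


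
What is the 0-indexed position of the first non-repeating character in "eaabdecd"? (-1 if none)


Input: eaabdecd
Character frequencies:
  'a': 2
  'b': 1
  'c': 1
  'd': 2
  'e': 2
Scanning left to right for freq == 1:
  Position 0 ('e'): freq=2, skip
  Position 1 ('a'): freq=2, skip
  Position 2 ('a'): freq=2, skip
  Position 3 ('b'): unique! => answer = 3

3


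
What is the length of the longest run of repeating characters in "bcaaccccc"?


Input: "bcaaccccc"
Scanning for longest run:
  Position 1 ('c'): new char, reset run to 1
  Position 2 ('a'): new char, reset run to 1
  Position 3 ('a'): continues run of 'a', length=2
  Position 4 ('c'): new char, reset run to 1
  Position 5 ('c'): continues run of 'c', length=2
  Position 6 ('c'): continues run of 'c', length=3
  Position 7 ('c'): continues run of 'c', length=4
  Position 8 ('c'): continues run of 'c', length=5
Longest run: 'c' with length 5

5


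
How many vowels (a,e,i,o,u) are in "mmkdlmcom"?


Input: mmkdlmcom
Checking each character:
  'm' at position 0: consonant
  'm' at position 1: consonant
  'k' at position 2: consonant
  'd' at position 3: consonant
  'l' at position 4: consonant
  'm' at position 5: consonant
  'c' at position 6: consonant
  'o' at position 7: vowel (running total: 1)
  'm' at position 8: consonant
Total vowels: 1

1


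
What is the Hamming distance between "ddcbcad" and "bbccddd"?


Comparing "ddcbcad" and "bbccddd" position by position:
  Position 0: 'd' vs 'b' => differ
  Position 1: 'd' vs 'b' => differ
  Position 2: 'c' vs 'c' => same
  Position 3: 'b' vs 'c' => differ
  Position 4: 'c' vs 'd' => differ
  Position 5: 'a' vs 'd' => differ
  Position 6: 'd' vs 'd' => same
Total differences (Hamming distance): 5

5


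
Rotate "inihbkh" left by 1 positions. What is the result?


Input: "inihbkh", rotate left by 1
First 1 characters: "i"
Remaining characters: "nihbkh"
Concatenate remaining + first: "nihbkh" + "i" = "nihbkhi"

nihbkhi


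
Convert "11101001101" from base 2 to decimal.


Input: "11101001101" in base 2
Positional expansion:
  Digit '1' (value 1) x 2^10 = 1024
  Digit '1' (value 1) x 2^9 = 512
  Digit '1' (value 1) x 2^8 = 256
  Digit '0' (value 0) x 2^7 = 0
  Digit '1' (value 1) x 2^6 = 64
  Digit '0' (value 0) x 2^5 = 0
  Digit '0' (value 0) x 2^4 = 0
  Digit '1' (value 1) x 2^3 = 8
  Digit '1' (value 1) x 2^2 = 4
  Digit '0' (value 0) x 2^1 = 0
  Digit '1' (value 1) x 2^0 = 1
Sum = 1869

1869


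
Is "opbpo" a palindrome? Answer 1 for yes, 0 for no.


Input: opbpo
Reversed: opbpo
  Compare pos 0 ('o') with pos 4 ('o'): match
  Compare pos 1 ('p') with pos 3 ('p'): match
Result: palindrome

1


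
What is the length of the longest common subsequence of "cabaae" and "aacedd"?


LCS of "cabaae" and "aacedd"
DP table:
           a    a    c    e    d    d
      0    0    0    0    0    0    0
  c   0    0    0    1    1    1    1
  a   0    1    1    1    1    1    1
  b   0    1    1    1    1    1    1
  a   0    1    2    2    2    2    2
  a   0    1    2    2    2    2    2
  e   0    1    2    2    3    3    3
LCS length = dp[6][6] = 3

3


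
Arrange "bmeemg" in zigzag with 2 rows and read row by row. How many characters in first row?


Zigzag "bmeemg" into 2 rows:
Placing characters:
  'b' => row 0
  'm' => row 1
  'e' => row 0
  'e' => row 1
  'm' => row 0
  'g' => row 1
Rows:
  Row 0: "bem"
  Row 1: "meg"
First row length: 3

3


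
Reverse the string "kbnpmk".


Input: kbnpmk
Reading characters right to left:
  Position 5: 'k'
  Position 4: 'm'
  Position 3: 'p'
  Position 2: 'n'
  Position 1: 'b'
  Position 0: 'k'
Reversed: kmpnbk

kmpnbk


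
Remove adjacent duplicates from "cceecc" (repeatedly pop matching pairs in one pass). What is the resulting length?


Input: cceecc
Stack-based adjacent duplicate removal:
  Read 'c': push. Stack: c
  Read 'c': matches stack top 'c' => pop. Stack: (empty)
  Read 'e': push. Stack: e
  Read 'e': matches stack top 'e' => pop. Stack: (empty)
  Read 'c': push. Stack: c
  Read 'c': matches stack top 'c' => pop. Stack: (empty)
Final stack: "" (length 0)

0


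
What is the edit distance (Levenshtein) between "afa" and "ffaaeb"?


Computing edit distance: "afa" -> "ffaaeb"
DP table:
           f    f    a    a    e    b
      0    1    2    3    4    5    6
  a   1    1    2    2    3    4    5
  f   2    1    1    2    3    4    5
  a   3    2    2    1    2    3    4
Edit distance = dp[3][6] = 4

4


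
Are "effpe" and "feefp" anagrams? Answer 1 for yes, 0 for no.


Strings: "effpe", "feefp"
Sorted first:  eeffp
Sorted second: eeffp
Sorted forms match => anagrams

1


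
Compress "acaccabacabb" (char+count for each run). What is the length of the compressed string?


Input: acaccabacabb
Runs:
  'a' x 1 => "a1"
  'c' x 1 => "c1"
  'a' x 1 => "a1"
  'c' x 2 => "c2"
  'a' x 1 => "a1"
  'b' x 1 => "b1"
  'a' x 1 => "a1"
  'c' x 1 => "c1"
  'a' x 1 => "a1"
  'b' x 2 => "b2"
Compressed: "a1c1a1c2a1b1a1c1a1b2"
Compressed length: 20

20


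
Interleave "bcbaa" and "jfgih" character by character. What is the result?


Interleaving "bcbaa" and "jfgih":
  Position 0: 'b' from first, 'j' from second => "bj"
  Position 1: 'c' from first, 'f' from second => "cf"
  Position 2: 'b' from first, 'g' from second => "bg"
  Position 3: 'a' from first, 'i' from second => "ai"
  Position 4: 'a' from first, 'h' from second => "ah"
Result: bjcfbgaiah

bjcfbgaiah


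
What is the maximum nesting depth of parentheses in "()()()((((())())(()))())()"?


Input: "()()()((((())())(()))())()"
Tracking depth:
  Position 0 '(': depth becomes 1
  Position 1 ')': depth becomes 0
  Position 2 '(': depth becomes 1
  Position 3 ')': depth becomes 0
  Position 4 '(': depth becomes 1
  Position 5 ')': depth becomes 0
  Position 6 '(': depth becomes 1
  Position 7 '(': depth becomes 2
  Position 8 '(': depth becomes 3
  Position 9 '(': depth becomes 4
  Position 10 '(': depth becomes 5
  Position 11 ')': depth becomes 4
  Position 12 ')': depth becomes 3
  Position 13 '(': depth becomes 4
  Position 14 ')': depth becomes 3
  Position 15 ')': depth becomes 2
  Position 16 '(': depth becomes 3
  Position 17 '(': depth becomes 4
  Position 18 ')': depth becomes 3
  Position 19 ')': depth becomes 2
  Position 20 ')': depth becomes 1
  Position 21 '(': depth becomes 2
  Position 22 ')': depth becomes 1
  Position 23 ')': depth becomes 0
  Position 24 '(': depth becomes 1
  Position 25 ')': depth becomes 0
Maximum depth reached: 5

5


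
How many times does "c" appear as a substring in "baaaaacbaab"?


Searching for "c" in "baaaaacbaab"
Scanning each position:
  Position 0: "b" => no
  Position 1: "a" => no
  Position 2: "a" => no
  Position 3: "a" => no
  Position 4: "a" => no
  Position 5: "a" => no
  Position 6: "c" => MATCH
  Position 7: "b" => no
  Position 8: "a" => no
  Position 9: "a" => no
  Position 10: "b" => no
Total occurrences: 1

1


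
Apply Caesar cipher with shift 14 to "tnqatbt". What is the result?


Caesar cipher: shift "tnqatbt" by 14
  't' (pos 19) + 14 = pos 7 = 'h'
  'n' (pos 13) + 14 = pos 1 = 'b'
  'q' (pos 16) + 14 = pos 4 = 'e'
  'a' (pos 0) + 14 = pos 14 = 'o'
  't' (pos 19) + 14 = pos 7 = 'h'
  'b' (pos 1) + 14 = pos 15 = 'p'
  't' (pos 19) + 14 = pos 7 = 'h'
Result: hbeohph

hbeohph


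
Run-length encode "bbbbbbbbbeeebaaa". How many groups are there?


Input: bbbbbbbbbeeebaaa
Scanning for consecutive runs:
  Group 1: 'b' x 9 (positions 0-8)
  Group 2: 'e' x 3 (positions 9-11)
  Group 3: 'b' x 1 (positions 12-12)
  Group 4: 'a' x 3 (positions 13-15)
Total groups: 4

4


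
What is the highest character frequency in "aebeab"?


Input: aebeab
Character counts:
  'a': 2
  'b': 2
  'e': 2
Maximum frequency: 2

2


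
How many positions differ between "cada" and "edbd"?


Comparing "cada" and "edbd" position by position:
  Position 0: 'c' vs 'e' => DIFFER
  Position 1: 'a' vs 'd' => DIFFER
  Position 2: 'd' vs 'b' => DIFFER
  Position 3: 'a' vs 'd' => DIFFER
Positions that differ: 4

4


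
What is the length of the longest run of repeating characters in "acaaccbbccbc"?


Input: "acaaccbbccbc"
Scanning for longest run:
  Position 1 ('c'): new char, reset run to 1
  Position 2 ('a'): new char, reset run to 1
  Position 3 ('a'): continues run of 'a', length=2
  Position 4 ('c'): new char, reset run to 1
  Position 5 ('c'): continues run of 'c', length=2
  Position 6 ('b'): new char, reset run to 1
  Position 7 ('b'): continues run of 'b', length=2
  Position 8 ('c'): new char, reset run to 1
  Position 9 ('c'): continues run of 'c', length=2
  Position 10 ('b'): new char, reset run to 1
  Position 11 ('c'): new char, reset run to 1
Longest run: 'a' with length 2

2


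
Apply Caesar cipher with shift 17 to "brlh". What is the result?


Caesar cipher: shift "brlh" by 17
  'b' (pos 1) + 17 = pos 18 = 's'
  'r' (pos 17) + 17 = pos 8 = 'i'
  'l' (pos 11) + 17 = pos 2 = 'c'
  'h' (pos 7) + 17 = pos 24 = 'y'
Result: sicy

sicy


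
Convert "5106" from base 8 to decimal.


Input: "5106" in base 8
Positional expansion:
  Digit '5' (value 5) x 8^3 = 2560
  Digit '1' (value 1) x 8^2 = 64
  Digit '0' (value 0) x 8^1 = 0
  Digit '6' (value 6) x 8^0 = 6
Sum = 2630

2630


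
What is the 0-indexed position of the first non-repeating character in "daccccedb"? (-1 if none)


Input: daccccedb
Character frequencies:
  'a': 1
  'b': 1
  'c': 4
  'd': 2
  'e': 1
Scanning left to right for freq == 1:
  Position 0 ('d'): freq=2, skip
  Position 1 ('a'): unique! => answer = 1

1


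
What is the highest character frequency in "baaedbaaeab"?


Input: baaedbaaeab
Character counts:
  'a': 5
  'b': 3
  'd': 1
  'e': 2
Maximum frequency: 5

5


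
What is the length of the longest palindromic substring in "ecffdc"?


Input: "ecffdc"
Checking substrings for palindromes:
  [2:4] "ff" (len 2) => palindrome
Longest palindromic substring: "ff" with length 2

2


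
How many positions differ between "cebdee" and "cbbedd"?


Comparing "cebdee" and "cbbedd" position by position:
  Position 0: 'c' vs 'c' => same
  Position 1: 'e' vs 'b' => DIFFER
  Position 2: 'b' vs 'b' => same
  Position 3: 'd' vs 'e' => DIFFER
  Position 4: 'e' vs 'd' => DIFFER
  Position 5: 'e' vs 'd' => DIFFER
Positions that differ: 4

4


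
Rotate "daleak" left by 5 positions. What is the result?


Input: "daleak", rotate left by 5
First 5 characters: "dalea"
Remaining characters: "k"
Concatenate remaining + first: "k" + "dalea" = "kdalea"

kdalea


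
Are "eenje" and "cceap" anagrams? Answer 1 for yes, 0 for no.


Strings: "eenje", "cceap"
Sorted first:  eeejn
Sorted second: accep
Differ at position 0: 'e' vs 'a' => not anagrams

0


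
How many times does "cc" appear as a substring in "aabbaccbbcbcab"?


Searching for "cc" in "aabbaccbbcbcab"
Scanning each position:
  Position 0: "aa" => no
  Position 1: "ab" => no
  Position 2: "bb" => no
  Position 3: "ba" => no
  Position 4: "ac" => no
  Position 5: "cc" => MATCH
  Position 6: "cb" => no
  Position 7: "bb" => no
  Position 8: "bc" => no
  Position 9: "cb" => no
  Position 10: "bc" => no
  Position 11: "ca" => no
  Position 12: "ab" => no
Total occurrences: 1

1


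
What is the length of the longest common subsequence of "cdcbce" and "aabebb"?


LCS of "cdcbce" and "aabebb"
DP table:
           a    a    b    e    b    b
      0    0    0    0    0    0    0
  c   0    0    0    0    0    0    0
  d   0    0    0    0    0    0    0
  c   0    0    0    0    0    0    0
  b   0    0    0    1    1    1    1
  c   0    0    0    1    1    1    1
  e   0    0    0    1    2    2    2
LCS length = dp[6][6] = 2

2


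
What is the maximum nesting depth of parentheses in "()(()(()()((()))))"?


Input: "()(()(()()((()))))"
Tracking depth:
  Position 0 '(': depth becomes 1
  Position 1 ')': depth becomes 0
  Position 2 '(': depth becomes 1
  Position 3 '(': depth becomes 2
  Position 4 ')': depth becomes 1
  Position 5 '(': depth becomes 2
  Position 6 '(': depth becomes 3
  Position 7 ')': depth becomes 2
  Position 8 '(': depth becomes 3
  Position 9 ')': depth becomes 2
  Position 10 '(': depth becomes 3
  Position 11 '(': depth becomes 4
  Position 12 '(': depth becomes 5
  Position 13 ')': depth becomes 4
  Position 14 ')': depth becomes 3
  Position 15 ')': depth becomes 2
  Position 16 ')': depth becomes 1
  Position 17 ')': depth becomes 0
Maximum depth reached: 5

5


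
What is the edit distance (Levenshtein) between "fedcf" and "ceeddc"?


Computing edit distance: "fedcf" -> "ceeddc"
DP table:
           c    e    e    d    d    c
      0    1    2    3    4    5    6
  f   1    1    2    3    4    5    6
  e   2    2    1    2    3    4    5
  d   3    3    2    2    2    3    4
  c   4    3    3    3    3    3    3
  f   5    4    4    4    4    4    4
Edit distance = dp[5][6] = 4

4


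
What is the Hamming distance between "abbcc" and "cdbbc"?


Comparing "abbcc" and "cdbbc" position by position:
  Position 0: 'a' vs 'c' => differ
  Position 1: 'b' vs 'd' => differ
  Position 2: 'b' vs 'b' => same
  Position 3: 'c' vs 'b' => differ
  Position 4: 'c' vs 'c' => same
Total differences (Hamming distance): 3

3


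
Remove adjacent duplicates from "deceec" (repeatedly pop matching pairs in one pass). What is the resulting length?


Input: deceec
Stack-based adjacent duplicate removal:
  Read 'd': push. Stack: d
  Read 'e': push. Stack: de
  Read 'c': push. Stack: dec
  Read 'e': push. Stack: dece
  Read 'e': matches stack top 'e' => pop. Stack: dec
  Read 'c': matches stack top 'c' => pop. Stack: de
Final stack: "de" (length 2)

2


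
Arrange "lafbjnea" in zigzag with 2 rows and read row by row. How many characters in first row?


Zigzag "lafbjnea" into 2 rows:
Placing characters:
  'l' => row 0
  'a' => row 1
  'f' => row 0
  'b' => row 1
  'j' => row 0
  'n' => row 1
  'e' => row 0
  'a' => row 1
Rows:
  Row 0: "lfje"
  Row 1: "abna"
First row length: 4

4


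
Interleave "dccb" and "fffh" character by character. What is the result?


Interleaving "dccb" and "fffh":
  Position 0: 'd' from first, 'f' from second => "df"
  Position 1: 'c' from first, 'f' from second => "cf"
  Position 2: 'c' from first, 'f' from second => "cf"
  Position 3: 'b' from first, 'h' from second => "bh"
Result: dfcfcfbh

dfcfcfbh


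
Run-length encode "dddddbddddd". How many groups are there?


Input: dddddbddddd
Scanning for consecutive runs:
  Group 1: 'd' x 5 (positions 0-4)
  Group 2: 'b' x 1 (positions 5-5)
  Group 3: 'd' x 5 (positions 6-10)
Total groups: 3

3


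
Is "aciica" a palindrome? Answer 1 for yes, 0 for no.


Input: aciica
Reversed: aciica
  Compare pos 0 ('a') with pos 5 ('a'): match
  Compare pos 1 ('c') with pos 4 ('c'): match
  Compare pos 2 ('i') with pos 3 ('i'): match
Result: palindrome

1


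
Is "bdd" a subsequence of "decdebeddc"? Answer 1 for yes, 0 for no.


Check if "bdd" is a subsequence of "decdebeddc"
Greedy scan:
  Position 0 ('d'): no match needed
  Position 1 ('e'): no match needed
  Position 2 ('c'): no match needed
  Position 3 ('d'): no match needed
  Position 4 ('e'): no match needed
  Position 5 ('b'): matches sub[0] = 'b'
  Position 6 ('e'): no match needed
  Position 7 ('d'): matches sub[1] = 'd'
  Position 8 ('d'): matches sub[2] = 'd'
  Position 9 ('c'): no match needed
All 3 characters matched => is a subsequence

1


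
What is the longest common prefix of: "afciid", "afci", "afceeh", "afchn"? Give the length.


Words: afciid, afci, afceeh, afchn
  Position 0: all 'a' => match
  Position 1: all 'f' => match
  Position 2: all 'c' => match
  Position 3: ('i', 'i', 'e', 'h') => mismatch, stop
LCP = "afc" (length 3)

3


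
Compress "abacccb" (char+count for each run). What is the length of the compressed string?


Input: abacccb
Runs:
  'a' x 1 => "a1"
  'b' x 1 => "b1"
  'a' x 1 => "a1"
  'c' x 3 => "c3"
  'b' x 1 => "b1"
Compressed: "a1b1a1c3b1"
Compressed length: 10

10


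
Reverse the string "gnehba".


Input: gnehba
Reading characters right to left:
  Position 5: 'a'
  Position 4: 'b'
  Position 3: 'h'
  Position 2: 'e'
  Position 1: 'n'
  Position 0: 'g'
Reversed: abheng

abheng


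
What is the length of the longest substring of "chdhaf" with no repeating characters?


Input: "chdhaf"
Sliding window (track last position of each char):
  Position 0 ('c'): window [0,0] length 1 -- new best
  Position 1 ('h'): window [0,1] length 2 -- new best
  Position 2 ('d'): window [0,2] length 3 -- new best
  Position 3 ('h'): repeat (last at 1), move window start to 2
  Position 3 ('h'): window [2,3] length 2
  Position 4 ('a'): window [2,4] length 3
  Position 5 ('f'): window [2,5] length 4 -- new best
Longest substring with no repeats: "dhaf" with length 4

4


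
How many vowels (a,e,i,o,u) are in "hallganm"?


Input: hallganm
Checking each character:
  'h' at position 0: consonant
  'a' at position 1: vowel (running total: 1)
  'l' at position 2: consonant
  'l' at position 3: consonant
  'g' at position 4: consonant
  'a' at position 5: vowel (running total: 2)
  'n' at position 6: consonant
  'm' at position 7: consonant
Total vowels: 2

2


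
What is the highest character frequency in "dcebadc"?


Input: dcebadc
Character counts:
  'a': 1
  'b': 1
  'c': 2
  'd': 2
  'e': 1
Maximum frequency: 2

2


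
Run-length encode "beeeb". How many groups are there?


Input: beeeb
Scanning for consecutive runs:
  Group 1: 'b' x 1 (positions 0-0)
  Group 2: 'e' x 3 (positions 1-3)
  Group 3: 'b' x 1 (positions 4-4)
Total groups: 3

3


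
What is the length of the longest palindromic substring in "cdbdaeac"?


Input: "cdbdaeac"
Checking substrings for palindromes:
  [1:4] "dbd" (len 3) => palindrome
  [4:7] "aea" (len 3) => palindrome
Longest palindromic substring: "dbd" with length 3

3


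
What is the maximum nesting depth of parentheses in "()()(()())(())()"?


Input: "()()(()())(())()"
Tracking depth:
  Position 0 '(': depth becomes 1
  Position 1 ')': depth becomes 0
  Position 2 '(': depth becomes 1
  Position 3 ')': depth becomes 0
  Position 4 '(': depth becomes 1
  Position 5 '(': depth becomes 2
  Position 6 ')': depth becomes 1
  Position 7 '(': depth becomes 2
  Position 8 ')': depth becomes 1
  Position 9 ')': depth becomes 0
  Position 10 '(': depth becomes 1
  Position 11 '(': depth becomes 2
  Position 12 ')': depth becomes 1
  Position 13 ')': depth becomes 0
  Position 14 '(': depth becomes 1
  Position 15 ')': depth becomes 0
Maximum depth reached: 2

2


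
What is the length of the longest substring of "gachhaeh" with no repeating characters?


Input: "gachhaeh"
Sliding window (track last position of each char):
  Position 0 ('g'): window [0,0] length 1 -- new best
  Position 1 ('a'): window [0,1] length 2 -- new best
  Position 2 ('c'): window [0,2] length 3 -- new best
  Position 3 ('h'): window [0,3] length 4 -- new best
  Position 4 ('h'): repeat (last at 3), move window start to 4
  Position 4 ('h'): window [4,4] length 1
  Position 5 ('a'): window [4,5] length 2
  Position 6 ('e'): window [4,6] length 3
  Position 7 ('h'): repeat (last at 4), move window start to 5
  Position 7 ('h'): window [5,7] length 3
Longest substring with no repeats: "gach" with length 4

4


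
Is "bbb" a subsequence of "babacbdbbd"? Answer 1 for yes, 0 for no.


Check if "bbb" is a subsequence of "babacbdbbd"
Greedy scan:
  Position 0 ('b'): matches sub[0] = 'b'
  Position 1 ('a'): no match needed
  Position 2 ('b'): matches sub[1] = 'b'
  Position 3 ('a'): no match needed
  Position 4 ('c'): no match needed
  Position 5 ('b'): matches sub[2] = 'b'
  Position 6 ('d'): no match needed
  Position 7 ('b'): no match needed
  Position 8 ('b'): no match needed
  Position 9 ('d'): no match needed
All 3 characters matched => is a subsequence

1


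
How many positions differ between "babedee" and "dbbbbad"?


Comparing "babedee" and "dbbbbad" position by position:
  Position 0: 'b' vs 'd' => DIFFER
  Position 1: 'a' vs 'b' => DIFFER
  Position 2: 'b' vs 'b' => same
  Position 3: 'e' vs 'b' => DIFFER
  Position 4: 'd' vs 'b' => DIFFER
  Position 5: 'e' vs 'a' => DIFFER
  Position 6: 'e' vs 'd' => DIFFER
Positions that differ: 6

6


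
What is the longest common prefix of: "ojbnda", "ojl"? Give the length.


Words: ojbnda, ojl
  Position 0: all 'o' => match
  Position 1: all 'j' => match
  Position 2: ('b', 'l') => mismatch, stop
LCP = "oj" (length 2)

2


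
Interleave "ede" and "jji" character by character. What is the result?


Interleaving "ede" and "jji":
  Position 0: 'e' from first, 'j' from second => "ej"
  Position 1: 'd' from first, 'j' from second => "dj"
  Position 2: 'e' from first, 'i' from second => "ei"
Result: ejdjei

ejdjei


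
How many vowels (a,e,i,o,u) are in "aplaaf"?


Input: aplaaf
Checking each character:
  'a' at position 0: vowel (running total: 1)
  'p' at position 1: consonant
  'l' at position 2: consonant
  'a' at position 3: vowel (running total: 2)
  'a' at position 4: vowel (running total: 3)
  'f' at position 5: consonant
Total vowels: 3

3


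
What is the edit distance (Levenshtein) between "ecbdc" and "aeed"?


Computing edit distance: "ecbdc" -> "aeed"
DP table:
           a    e    e    d
      0    1    2    3    4
  e   1    1    1    2    3
  c   2    2    2    2    3
  b   3    3    3    3    3
  d   4    4    4    4    3
  c   5    5    5    5    4
Edit distance = dp[5][4] = 4

4


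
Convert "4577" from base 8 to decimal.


Input: "4577" in base 8
Positional expansion:
  Digit '4' (value 4) x 8^3 = 2048
  Digit '5' (value 5) x 8^2 = 320
  Digit '7' (value 7) x 8^1 = 56
  Digit '7' (value 7) x 8^0 = 7
Sum = 2431

2431


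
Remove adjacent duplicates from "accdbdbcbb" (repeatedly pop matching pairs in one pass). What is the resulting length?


Input: accdbdbcbb
Stack-based adjacent duplicate removal:
  Read 'a': push. Stack: a
  Read 'c': push. Stack: ac
  Read 'c': matches stack top 'c' => pop. Stack: a
  Read 'd': push. Stack: ad
  Read 'b': push. Stack: adb
  Read 'd': push. Stack: adbd
  Read 'b': push. Stack: adbdb
  Read 'c': push. Stack: adbdbc
  Read 'b': push. Stack: adbdbcb
  Read 'b': matches stack top 'b' => pop. Stack: adbdbc
Final stack: "adbdbc" (length 6)

6


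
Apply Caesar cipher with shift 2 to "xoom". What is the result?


Caesar cipher: shift "xoom" by 2
  'x' (pos 23) + 2 = pos 25 = 'z'
  'o' (pos 14) + 2 = pos 16 = 'q'
  'o' (pos 14) + 2 = pos 16 = 'q'
  'm' (pos 12) + 2 = pos 14 = 'o'
Result: zqqo

zqqo


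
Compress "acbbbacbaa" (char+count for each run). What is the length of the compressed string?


Input: acbbbacbaa
Runs:
  'a' x 1 => "a1"
  'c' x 1 => "c1"
  'b' x 3 => "b3"
  'a' x 1 => "a1"
  'c' x 1 => "c1"
  'b' x 1 => "b1"
  'a' x 2 => "a2"
Compressed: "a1c1b3a1c1b1a2"
Compressed length: 14

14


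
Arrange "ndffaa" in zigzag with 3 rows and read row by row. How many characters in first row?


Zigzag "ndffaa" into 3 rows:
Placing characters:
  'n' => row 0
  'd' => row 1
  'f' => row 2
  'f' => row 1
  'a' => row 0
  'a' => row 1
Rows:
  Row 0: "na"
  Row 1: "dfa"
  Row 2: "f"
First row length: 2

2


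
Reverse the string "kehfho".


Input: kehfho
Reading characters right to left:
  Position 5: 'o'
  Position 4: 'h'
  Position 3: 'f'
  Position 2: 'h'
  Position 1: 'e'
  Position 0: 'k'
Reversed: ohfhek

ohfhek


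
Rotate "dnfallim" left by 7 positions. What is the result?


Input: "dnfallim", rotate left by 7
First 7 characters: "dnfalli"
Remaining characters: "m"
Concatenate remaining + first: "m" + "dnfalli" = "mdnfalli"

mdnfalli


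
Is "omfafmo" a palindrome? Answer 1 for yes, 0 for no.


Input: omfafmo
Reversed: omfafmo
  Compare pos 0 ('o') with pos 6 ('o'): match
  Compare pos 1 ('m') with pos 5 ('m'): match
  Compare pos 2 ('f') with pos 4 ('f'): match
Result: palindrome

1


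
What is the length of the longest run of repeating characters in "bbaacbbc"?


Input: "bbaacbbc"
Scanning for longest run:
  Position 1 ('b'): continues run of 'b', length=2
  Position 2 ('a'): new char, reset run to 1
  Position 3 ('a'): continues run of 'a', length=2
  Position 4 ('c'): new char, reset run to 1
  Position 5 ('b'): new char, reset run to 1
  Position 6 ('b'): continues run of 'b', length=2
  Position 7 ('c'): new char, reset run to 1
Longest run: 'b' with length 2

2


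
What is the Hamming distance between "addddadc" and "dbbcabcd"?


Comparing "addddadc" and "dbbcabcd" position by position:
  Position 0: 'a' vs 'd' => differ
  Position 1: 'd' vs 'b' => differ
  Position 2: 'd' vs 'b' => differ
  Position 3: 'd' vs 'c' => differ
  Position 4: 'd' vs 'a' => differ
  Position 5: 'a' vs 'b' => differ
  Position 6: 'd' vs 'c' => differ
  Position 7: 'c' vs 'd' => differ
Total differences (Hamming distance): 8

8


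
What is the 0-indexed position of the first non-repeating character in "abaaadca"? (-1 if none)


Input: abaaadca
Character frequencies:
  'a': 5
  'b': 1
  'c': 1
  'd': 1
Scanning left to right for freq == 1:
  Position 0 ('a'): freq=5, skip
  Position 1 ('b'): unique! => answer = 1

1


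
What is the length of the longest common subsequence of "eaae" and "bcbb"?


LCS of "eaae" and "bcbb"
DP table:
           b    c    b    b
      0    0    0    0    0
  e   0    0    0    0    0
  a   0    0    0    0    0
  a   0    0    0    0    0
  e   0    0    0    0    0
LCS length = dp[4][4] = 0

0


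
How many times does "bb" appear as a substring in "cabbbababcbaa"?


Searching for "bb" in "cabbbababcbaa"
Scanning each position:
  Position 0: "ca" => no
  Position 1: "ab" => no
  Position 2: "bb" => MATCH
  Position 3: "bb" => MATCH
  Position 4: "ba" => no
  Position 5: "ab" => no
  Position 6: "ba" => no
  Position 7: "ab" => no
  Position 8: "bc" => no
  Position 9: "cb" => no
  Position 10: "ba" => no
  Position 11: "aa" => no
Total occurrences: 2

2


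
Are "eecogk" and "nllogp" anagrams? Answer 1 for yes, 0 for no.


Strings: "eecogk", "nllogp"
Sorted first:  ceegko
Sorted second: gllnop
Differ at position 0: 'c' vs 'g' => not anagrams

0


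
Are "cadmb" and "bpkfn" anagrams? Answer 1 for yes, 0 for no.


Strings: "cadmb", "bpkfn"
Sorted first:  abcdm
Sorted second: bfknp
Differ at position 0: 'a' vs 'b' => not anagrams

0


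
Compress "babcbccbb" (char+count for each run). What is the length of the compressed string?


Input: babcbccbb
Runs:
  'b' x 1 => "b1"
  'a' x 1 => "a1"
  'b' x 1 => "b1"
  'c' x 1 => "c1"
  'b' x 1 => "b1"
  'c' x 2 => "c2"
  'b' x 2 => "b2"
Compressed: "b1a1b1c1b1c2b2"
Compressed length: 14

14


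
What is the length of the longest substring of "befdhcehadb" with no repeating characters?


Input: "befdhcehadb"
Sliding window (track last position of each char):
  Position 0 ('b'): window [0,0] length 1 -- new best
  Position 1 ('e'): window [0,1] length 2 -- new best
  Position 2 ('f'): window [0,2] length 3 -- new best
  Position 3 ('d'): window [0,3] length 4 -- new best
  Position 4 ('h'): window [0,4] length 5 -- new best
  Position 5 ('c'): window [0,5] length 6 -- new best
  Position 6 ('e'): repeat (last at 1), move window start to 2
  Position 6 ('e'): window [2,6] length 5
  Position 7 ('h'): repeat (last at 4), move window start to 5
  Position 7 ('h'): window [5,7] length 3
  Position 8 ('a'): window [5,8] length 4
  Position 9 ('d'): window [5,9] length 5
  Position 10 ('b'): window [5,10] length 6
Longest substring with no repeats: "befdhc" with length 6

6


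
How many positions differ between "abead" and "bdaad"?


Comparing "abead" and "bdaad" position by position:
  Position 0: 'a' vs 'b' => DIFFER
  Position 1: 'b' vs 'd' => DIFFER
  Position 2: 'e' vs 'a' => DIFFER
  Position 3: 'a' vs 'a' => same
  Position 4: 'd' vs 'd' => same
Positions that differ: 3

3


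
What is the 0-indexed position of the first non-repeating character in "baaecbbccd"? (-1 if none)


Input: baaecbbccd
Character frequencies:
  'a': 2
  'b': 3
  'c': 3
  'd': 1
  'e': 1
Scanning left to right for freq == 1:
  Position 0 ('b'): freq=3, skip
  Position 1 ('a'): freq=2, skip
  Position 2 ('a'): freq=2, skip
  Position 3 ('e'): unique! => answer = 3

3


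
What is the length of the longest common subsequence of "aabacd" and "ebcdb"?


LCS of "aabacd" and "ebcdb"
DP table:
           e    b    c    d    b
      0    0    0    0    0    0
  a   0    0    0    0    0    0
  a   0    0    0    0    0    0
  b   0    0    1    1    1    1
  a   0    0    1    1    1    1
  c   0    0    1    2    2    2
  d   0    0    1    2    3    3
LCS length = dp[6][5] = 3

3


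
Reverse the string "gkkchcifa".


Input: gkkchcifa
Reading characters right to left:
  Position 8: 'a'
  Position 7: 'f'
  Position 6: 'i'
  Position 5: 'c'
  Position 4: 'h'
  Position 3: 'c'
  Position 2: 'k'
  Position 1: 'k'
  Position 0: 'g'
Reversed: afichckkg

afichckkg


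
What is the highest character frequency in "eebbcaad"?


Input: eebbcaad
Character counts:
  'a': 2
  'b': 2
  'c': 1
  'd': 1
  'e': 2
Maximum frequency: 2

2


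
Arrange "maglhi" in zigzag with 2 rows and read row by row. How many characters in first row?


Zigzag "maglhi" into 2 rows:
Placing characters:
  'm' => row 0
  'a' => row 1
  'g' => row 0
  'l' => row 1
  'h' => row 0
  'i' => row 1
Rows:
  Row 0: "mgh"
  Row 1: "ali"
First row length: 3

3


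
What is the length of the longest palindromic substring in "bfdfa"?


Input: "bfdfa"
Checking substrings for palindromes:
  [1:4] "fdf" (len 3) => palindrome
Longest palindromic substring: "fdf" with length 3

3


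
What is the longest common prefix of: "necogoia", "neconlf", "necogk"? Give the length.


Words: necogoia, neconlf, necogk
  Position 0: all 'n' => match
  Position 1: all 'e' => match
  Position 2: all 'c' => match
  Position 3: all 'o' => match
  Position 4: ('g', 'n', 'g') => mismatch, stop
LCP = "neco" (length 4)

4


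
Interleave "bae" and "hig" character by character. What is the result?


Interleaving "bae" and "hig":
  Position 0: 'b' from first, 'h' from second => "bh"
  Position 1: 'a' from first, 'i' from second => "ai"
  Position 2: 'e' from first, 'g' from second => "eg"
Result: bhaieg

bhaieg


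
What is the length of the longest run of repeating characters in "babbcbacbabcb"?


Input: "babbcbacbabcb"
Scanning for longest run:
  Position 1 ('a'): new char, reset run to 1
  Position 2 ('b'): new char, reset run to 1
  Position 3 ('b'): continues run of 'b', length=2
  Position 4 ('c'): new char, reset run to 1
  Position 5 ('b'): new char, reset run to 1
  Position 6 ('a'): new char, reset run to 1
  Position 7 ('c'): new char, reset run to 1
  Position 8 ('b'): new char, reset run to 1
  Position 9 ('a'): new char, reset run to 1
  Position 10 ('b'): new char, reset run to 1
  Position 11 ('c'): new char, reset run to 1
  Position 12 ('b'): new char, reset run to 1
Longest run: 'b' with length 2

2


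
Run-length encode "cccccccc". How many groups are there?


Input: cccccccc
Scanning for consecutive runs:
  Group 1: 'c' x 8 (positions 0-7)
Total groups: 1

1


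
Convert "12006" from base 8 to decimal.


Input: "12006" in base 8
Positional expansion:
  Digit '1' (value 1) x 8^4 = 4096
  Digit '2' (value 2) x 8^3 = 1024
  Digit '0' (value 0) x 8^2 = 0
  Digit '0' (value 0) x 8^1 = 0
  Digit '6' (value 6) x 8^0 = 6
Sum = 5126

5126


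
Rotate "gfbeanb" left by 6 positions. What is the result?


Input: "gfbeanb", rotate left by 6
First 6 characters: "gfbean"
Remaining characters: "b"
Concatenate remaining + first: "b" + "gfbean" = "bgfbean"

bgfbean


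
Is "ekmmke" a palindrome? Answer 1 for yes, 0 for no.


Input: ekmmke
Reversed: ekmmke
  Compare pos 0 ('e') with pos 5 ('e'): match
  Compare pos 1 ('k') with pos 4 ('k'): match
  Compare pos 2 ('m') with pos 3 ('m'): match
Result: palindrome

1


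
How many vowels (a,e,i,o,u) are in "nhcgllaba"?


Input: nhcgllaba
Checking each character:
  'n' at position 0: consonant
  'h' at position 1: consonant
  'c' at position 2: consonant
  'g' at position 3: consonant
  'l' at position 4: consonant
  'l' at position 5: consonant
  'a' at position 6: vowel (running total: 1)
  'b' at position 7: consonant
  'a' at position 8: vowel (running total: 2)
Total vowels: 2

2


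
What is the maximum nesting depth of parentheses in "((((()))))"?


Input: "((((()))))"
Tracking depth:
  Position 0 '(': depth becomes 1
  Position 1 '(': depth becomes 2
  Position 2 '(': depth becomes 3
  Position 3 '(': depth becomes 4
  Position 4 '(': depth becomes 5
  Position 5 ')': depth becomes 4
  Position 6 ')': depth becomes 3
  Position 7 ')': depth becomes 2
  Position 8 ')': depth becomes 1
  Position 9 ')': depth becomes 0
Maximum depth reached: 5

5


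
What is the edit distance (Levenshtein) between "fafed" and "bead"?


Computing edit distance: "fafed" -> "bead"
DP table:
           b    e    a    d
      0    1    2    3    4
  f   1    1    2    3    4
  a   2    2    2    2    3
  f   3    3    3    3    3
  e   4    4    3    4    4
  d   5    5    4    4    4
Edit distance = dp[5][4] = 4

4


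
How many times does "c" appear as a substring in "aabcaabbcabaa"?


Searching for "c" in "aabcaabbcabaa"
Scanning each position:
  Position 0: "a" => no
  Position 1: "a" => no
  Position 2: "b" => no
  Position 3: "c" => MATCH
  Position 4: "a" => no
  Position 5: "a" => no
  Position 6: "b" => no
  Position 7: "b" => no
  Position 8: "c" => MATCH
  Position 9: "a" => no
  Position 10: "b" => no
  Position 11: "a" => no
  Position 12: "a" => no
Total occurrences: 2

2


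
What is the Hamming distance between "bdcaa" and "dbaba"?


Comparing "bdcaa" and "dbaba" position by position:
  Position 0: 'b' vs 'd' => differ
  Position 1: 'd' vs 'b' => differ
  Position 2: 'c' vs 'a' => differ
  Position 3: 'a' vs 'b' => differ
  Position 4: 'a' vs 'a' => same
Total differences (Hamming distance): 4

4


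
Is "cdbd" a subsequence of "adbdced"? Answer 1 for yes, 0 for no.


Check if "cdbd" is a subsequence of "adbdced"
Greedy scan:
  Position 0 ('a'): no match needed
  Position 1 ('d'): no match needed
  Position 2 ('b'): no match needed
  Position 3 ('d'): no match needed
  Position 4 ('c'): matches sub[0] = 'c'
  Position 5 ('e'): no match needed
  Position 6 ('d'): matches sub[1] = 'd'
Only matched 2/4 characters => not a subsequence

0


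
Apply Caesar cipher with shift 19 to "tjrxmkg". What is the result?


Caesar cipher: shift "tjrxmkg" by 19
  't' (pos 19) + 19 = pos 12 = 'm'
  'j' (pos 9) + 19 = pos 2 = 'c'
  'r' (pos 17) + 19 = pos 10 = 'k'
  'x' (pos 23) + 19 = pos 16 = 'q'
  'm' (pos 12) + 19 = pos 5 = 'f'
  'k' (pos 10) + 19 = pos 3 = 'd'
  'g' (pos 6) + 19 = pos 25 = 'z'
Result: mckqfdz

mckqfdz


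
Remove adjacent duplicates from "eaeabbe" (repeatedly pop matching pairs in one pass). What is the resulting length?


Input: eaeabbe
Stack-based adjacent duplicate removal:
  Read 'e': push. Stack: e
  Read 'a': push. Stack: ea
  Read 'e': push. Stack: eae
  Read 'a': push. Stack: eaea
  Read 'b': push. Stack: eaeab
  Read 'b': matches stack top 'b' => pop. Stack: eaea
  Read 'e': push. Stack: eaeae
Final stack: "eaeae" (length 5)

5


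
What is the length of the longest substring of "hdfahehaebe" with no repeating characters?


Input: "hdfahehaebe"
Sliding window (track last position of each char):
  Position 0 ('h'): window [0,0] length 1 -- new best
  Position 1 ('d'): window [0,1] length 2 -- new best
  Position 2 ('f'): window [0,2] length 3 -- new best
  Position 3 ('a'): window [0,3] length 4 -- new best
  Position 4 ('h'): repeat (last at 0), move window start to 1
  Position 4 ('h'): window [1,4] length 4
  Position 5 ('e'): window [1,5] length 5 -- new best
  Position 6 ('h'): repeat (last at 4), move window start to 5
  Position 6 ('h'): window [5,6] length 2
  Position 7 ('a'): window [5,7] length 3
  Position 8 ('e'): repeat (last at 5), move window start to 6
  Position 8 ('e'): window [6,8] length 3
  Position 9 ('b'): window [6,9] length 4
  Position 10 ('e'): repeat (last at 8), move window start to 9
  Position 10 ('e'): window [9,10] length 2
Longest substring with no repeats: "dfahe" with length 5

5


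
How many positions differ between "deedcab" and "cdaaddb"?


Comparing "deedcab" and "cdaaddb" position by position:
  Position 0: 'd' vs 'c' => DIFFER
  Position 1: 'e' vs 'd' => DIFFER
  Position 2: 'e' vs 'a' => DIFFER
  Position 3: 'd' vs 'a' => DIFFER
  Position 4: 'c' vs 'd' => DIFFER
  Position 5: 'a' vs 'd' => DIFFER
  Position 6: 'b' vs 'b' => same
Positions that differ: 6

6
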